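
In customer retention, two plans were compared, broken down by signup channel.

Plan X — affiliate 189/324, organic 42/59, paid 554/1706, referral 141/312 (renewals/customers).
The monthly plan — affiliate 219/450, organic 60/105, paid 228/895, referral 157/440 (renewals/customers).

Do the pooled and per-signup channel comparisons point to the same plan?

Affiliate: Plan X 189/324 = 58.3%, the monthly plan 219/450 = 48.7% → Plan X
Organic: Plan X 42/59 = 71.2%, the monthly plan 60/105 = 57.1% → Plan X
Paid: Plan X 554/1706 = 32.5%, the monthly plan 228/895 = 25.5% → Plan X
Referral: Plan X 141/312 = 45.2%, the monthly plan 157/440 = 35.7% → Plan X
Overall: Plan X 926/2401 = 38.6%, the monthly plan 664/1890 = 35.1% → Plan X
Plan X wins overall and in every signup group — no reversal.

Yes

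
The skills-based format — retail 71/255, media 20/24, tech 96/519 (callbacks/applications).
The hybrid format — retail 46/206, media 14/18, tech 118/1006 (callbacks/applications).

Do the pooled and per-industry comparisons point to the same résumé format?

Retail: the skills-based format 71/255 = 27.8%, the hybrid format 46/206 = 22.3% → the skills-based format
Media: the skills-based format 20/24 = 83.3%, the hybrid format 14/18 = 77.8% → the skills-based format
Tech: the skills-based format 96/519 = 18.5%, the hybrid format 118/1006 = 11.7% → the skills-based format
Overall: the skills-based format 187/798 = 23.4%, the hybrid format 178/1230 = 14.5% → the skills-based format
The skills-based format wins overall and in every industry group — no reversal.

Yes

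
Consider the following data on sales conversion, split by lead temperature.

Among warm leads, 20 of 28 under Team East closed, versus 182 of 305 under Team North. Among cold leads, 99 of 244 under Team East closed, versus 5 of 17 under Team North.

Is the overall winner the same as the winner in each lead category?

No

Warm: Team East 20/28 = 71.4%, Team North 182/305 = 59.7% → Team East
Cold: Team East 99/244 = 40.6%, Team North 5/17 = 29.4% → Team East
Overall: Team East 119/272 = 43.8%, Team North 187/322 = 58.1% → Team North
Team East wins each lead group but Team North wins overall — the comparison reverses. Team East's leads skew toward cold, which has a lower base rate.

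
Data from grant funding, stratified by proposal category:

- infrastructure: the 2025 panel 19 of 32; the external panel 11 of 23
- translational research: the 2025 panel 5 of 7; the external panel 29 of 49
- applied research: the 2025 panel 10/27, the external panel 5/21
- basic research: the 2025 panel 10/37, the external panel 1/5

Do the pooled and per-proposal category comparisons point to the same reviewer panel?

Infrastructure: the 2025 panel 19/32 = 59.4%, the external panel 11/23 = 47.8% → the 2025 panel
Translational research: the 2025 panel 5/7 = 71.4%, the external panel 29/49 = 59.2% → the 2025 panel
Applied research: the 2025 panel 10/27 = 37.0%, the external panel 5/21 = 23.8% → the 2025 panel
Basic research: the 2025 panel 10/37 = 27.0%, the external panel 1/5 = 20.0% → the 2025 panel
Overall: the 2025 panel 44/103 = 42.7%, the external panel 46/98 = 46.9% → the external panel
The 2025 panel wins each proposal group but the external panel wins overall — the comparison reverses. The 2025 panel's proposals skew toward basic research, which has a lower base rate.

No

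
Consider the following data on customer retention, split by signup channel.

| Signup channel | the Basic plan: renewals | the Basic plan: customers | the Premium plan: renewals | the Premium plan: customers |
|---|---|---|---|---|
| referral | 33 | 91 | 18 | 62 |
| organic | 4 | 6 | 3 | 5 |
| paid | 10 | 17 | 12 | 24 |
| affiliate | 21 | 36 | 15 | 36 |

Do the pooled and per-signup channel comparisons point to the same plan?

Yes

Referral: the Basic plan 33/91 = 36.3%, the Premium plan 18/62 = 29.0% → the Basic plan
Organic: the Basic plan 4/6 = 66.7%, the Premium plan 3/5 = 60.0% → the Basic plan
Paid: the Basic plan 10/17 = 58.8%, the Premium plan 12/24 = 50.0% → the Basic plan
Affiliate: the Basic plan 21/36 = 58.3%, the Premium plan 15/36 = 41.7% → the Basic plan
Overall: the Basic plan 68/150 = 45.3%, the Premium plan 48/127 = 37.8% → the Basic plan
The Basic plan wins overall and in every signup group — no reversal.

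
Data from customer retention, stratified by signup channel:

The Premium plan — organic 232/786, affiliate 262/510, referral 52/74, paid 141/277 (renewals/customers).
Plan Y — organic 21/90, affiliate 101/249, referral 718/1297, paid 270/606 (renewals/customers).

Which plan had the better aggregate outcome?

Organic: the Premium plan 232/786 = 29.5%, Plan Y 21/90 = 23.3% → the Premium plan
Affiliate: the Premium plan 262/510 = 51.4%, Plan Y 101/249 = 40.6% → the Premium plan
Referral: the Premium plan 52/74 = 70.3%, Plan Y 718/1297 = 55.4% → the Premium plan
Paid: the Premium plan 141/277 = 50.9%, Plan Y 270/606 = 44.6% → the Premium plan
Overall: the Premium plan 687/1647 = 41.7%, Plan Y 1110/2242 = 49.5% → Plan Y
(The Premium plan wins every signup group but Plan Y wins overall — the Premium plan's customers skew toward the low-rate organic group.)

Plan Y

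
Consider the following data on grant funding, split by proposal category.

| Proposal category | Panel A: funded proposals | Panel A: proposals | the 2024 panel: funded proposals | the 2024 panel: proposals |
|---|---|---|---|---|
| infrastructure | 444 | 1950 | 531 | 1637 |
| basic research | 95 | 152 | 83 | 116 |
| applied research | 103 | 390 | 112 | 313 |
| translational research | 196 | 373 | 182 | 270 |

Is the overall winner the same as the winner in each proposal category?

Infrastructure: Panel A 444/1950 = 22.8%, the 2024 panel 531/1637 = 32.4% → the 2024 panel
Basic research: Panel A 95/152 = 62.5%, the 2024 panel 83/116 = 71.6% → the 2024 panel
Applied research: Panel A 103/390 = 26.4%, the 2024 panel 112/313 = 35.8% → the 2024 panel
Translational research: Panel A 196/373 = 52.5%, the 2024 panel 182/270 = 67.4% → the 2024 panel
Overall: Panel A 838/2865 = 29.2%, the 2024 panel 908/2336 = 38.9% → the 2024 panel
The 2024 panel wins overall and in every proposal group — no reversal.

Yes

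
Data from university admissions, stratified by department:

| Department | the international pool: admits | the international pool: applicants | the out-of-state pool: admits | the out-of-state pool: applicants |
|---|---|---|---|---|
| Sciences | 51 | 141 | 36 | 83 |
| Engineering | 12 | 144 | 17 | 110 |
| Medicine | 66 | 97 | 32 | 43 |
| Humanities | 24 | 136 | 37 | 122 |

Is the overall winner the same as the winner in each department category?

Yes

Sciences: the international pool 51/141 = 36.2%, the out-of-state pool 36/83 = 43.4% → the out-of-state pool
Engineering: the international pool 12/144 = 8.3%, the out-of-state pool 17/110 = 15.5% → the out-of-state pool
Medicine: the international pool 66/97 = 68.0%, the out-of-state pool 32/43 = 74.4% → the out-of-state pool
Humanities: the international pool 24/136 = 17.6%, the out-of-state pool 37/122 = 30.3% → the out-of-state pool
Overall: the international pool 153/518 = 29.5%, the out-of-state pool 122/358 = 34.1% → the out-of-state pool
The out-of-state pool wins overall and in every department group — no reversal.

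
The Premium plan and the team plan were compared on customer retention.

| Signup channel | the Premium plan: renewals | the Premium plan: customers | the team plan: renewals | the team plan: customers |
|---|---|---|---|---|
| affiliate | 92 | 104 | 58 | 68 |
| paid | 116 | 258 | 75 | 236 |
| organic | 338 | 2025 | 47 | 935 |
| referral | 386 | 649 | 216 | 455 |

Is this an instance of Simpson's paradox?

No

Affiliate: the Premium plan 92/104 = 88.5%, the team plan 58/68 = 85.3% → the Premium plan
Paid: the Premium plan 116/258 = 45.0%, the team plan 75/236 = 31.8% → the Premium plan
Organic: the Premium plan 338/2025 = 16.7%, the team plan 47/935 = 5.0% → the Premium plan
Referral: the Premium plan 386/649 = 59.5%, the team plan 216/455 = 47.5% → the Premium plan
Overall: the Premium plan 932/3036 = 30.7%, the team plan 396/1694 = 23.4% → the Premium plan
The Premium plan wins overall and in every signup group — no reversal.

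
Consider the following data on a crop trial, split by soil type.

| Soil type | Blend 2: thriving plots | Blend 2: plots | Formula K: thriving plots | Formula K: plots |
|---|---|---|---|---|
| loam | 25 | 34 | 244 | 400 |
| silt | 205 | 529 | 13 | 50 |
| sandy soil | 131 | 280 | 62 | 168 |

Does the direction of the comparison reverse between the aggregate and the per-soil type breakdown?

Yes

Loam: Blend 2 25/34 = 73.5%, Formula K 244/400 = 61.0% → Blend 2
Silt: Blend 2 205/529 = 38.8%, Formula K 13/50 = 26.0% → Blend 2
Sandy soil: Blend 2 131/280 = 46.8%, Formula K 62/168 = 36.9% → Blend 2
Overall: Blend 2 361/843 = 42.8%, Formula K 319/618 = 51.6% → Formula K
Blend 2 wins each soil group but Formula K wins overall — the comparison reverses. Blend 2's plots skew toward silt, which has a lower base rate.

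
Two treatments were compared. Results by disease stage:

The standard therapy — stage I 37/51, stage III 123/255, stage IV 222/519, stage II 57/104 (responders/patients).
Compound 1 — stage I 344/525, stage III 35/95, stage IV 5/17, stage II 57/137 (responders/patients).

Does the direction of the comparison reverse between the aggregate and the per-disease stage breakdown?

Stage I: the standard therapy 37/51 = 72.5%, Compound 1 344/525 = 65.5% → the standard therapy
Stage III: the standard therapy 123/255 = 48.2%, Compound 1 35/95 = 36.8% → the standard therapy
Stage IV: the standard therapy 222/519 = 42.8%, Compound 1 5/17 = 29.4% → the standard therapy
Stage II: the standard therapy 57/104 = 54.8%, Compound 1 57/137 = 41.6% → the standard therapy
Overall: the standard therapy 439/929 = 47.3%, Compound 1 441/774 = 57.0% → Compound 1
The standard therapy wins each disease group but Compound 1 wins overall — the comparison reverses. The standard therapy's patients skew toward stage IV, which has a lower base rate.

Yes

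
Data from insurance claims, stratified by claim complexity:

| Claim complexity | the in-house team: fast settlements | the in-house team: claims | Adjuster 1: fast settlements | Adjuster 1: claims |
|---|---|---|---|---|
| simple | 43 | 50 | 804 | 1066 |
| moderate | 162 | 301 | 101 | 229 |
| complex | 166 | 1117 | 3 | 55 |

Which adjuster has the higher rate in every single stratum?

Simple: the in-house team 43/50 = 86.0%, Adjuster 1 804/1066 = 75.4% → the in-house team
Moderate: the in-house team 162/301 = 53.8%, Adjuster 1 101/229 = 44.1% → the in-house team
Complex: the in-house team 166/1117 = 14.9%, Adjuster 1 3/55 = 5.5% → the in-house team
The in-house team has the higher rate in all 3 groups.

the in-house team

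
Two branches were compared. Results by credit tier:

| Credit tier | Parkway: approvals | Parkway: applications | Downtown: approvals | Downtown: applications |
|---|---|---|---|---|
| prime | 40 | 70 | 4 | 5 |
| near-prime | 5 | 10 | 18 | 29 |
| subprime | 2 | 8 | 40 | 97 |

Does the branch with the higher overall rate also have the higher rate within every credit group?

Prime: Parkway 40/70 = 57.1%, Downtown 4/5 = 80.0% → Downtown
Near-prime: Parkway 5/10 = 50.0%, Downtown 18/29 = 62.1% → Downtown
Subprime: Parkway 2/8 = 25.0%, Downtown 40/97 = 41.2% → Downtown
Overall: Parkway 47/88 = 53.4%, Downtown 62/131 = 47.3% → Parkway
Downtown wins each credit group but Parkway wins overall — the comparison reverses. Downtown's applications skew toward subprime, which has a lower base rate.

No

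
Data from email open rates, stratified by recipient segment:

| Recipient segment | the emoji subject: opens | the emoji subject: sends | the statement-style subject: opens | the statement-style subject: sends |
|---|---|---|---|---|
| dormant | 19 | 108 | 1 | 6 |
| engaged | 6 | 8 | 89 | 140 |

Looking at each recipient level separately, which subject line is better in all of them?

Dormant: the emoji subject 19/108 = 17.6%, the statement-style subject 1/6 = 16.7% → the emoji subject
Engaged: the emoji subject 6/8 = 75.0%, the statement-style subject 89/140 = 63.6% → the emoji subject
The emoji subject has the higher rate in both groups.

the emoji subject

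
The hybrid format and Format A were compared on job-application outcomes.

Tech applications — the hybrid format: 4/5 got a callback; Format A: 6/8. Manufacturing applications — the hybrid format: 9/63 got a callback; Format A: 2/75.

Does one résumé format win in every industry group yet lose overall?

Tech: the hybrid format 4/5 = 80.0%, Format A 6/8 = 75.0% → the hybrid format
Manufacturing: the hybrid format 9/63 = 14.3%, Format A 2/75 = 2.7% → the hybrid format
Overall: the hybrid format 13/68 = 19.1%, Format A 8/83 = 9.6% → the hybrid format
The hybrid format wins overall and in every industry group — no reversal.

No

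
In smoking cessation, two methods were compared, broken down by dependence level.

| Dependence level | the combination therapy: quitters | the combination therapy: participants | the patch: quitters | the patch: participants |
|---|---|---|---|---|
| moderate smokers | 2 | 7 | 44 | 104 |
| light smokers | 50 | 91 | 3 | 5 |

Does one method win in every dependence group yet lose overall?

Moderate smokers: the combination therapy 2/7 = 28.6%, the patch 44/104 = 42.3% → the patch
Light smokers: the combination therapy 50/91 = 54.9%, the patch 3/5 = 60.0% → the patch
Overall: the combination therapy 52/98 = 53.1%, the patch 47/109 = 43.1% → the combination therapy
The patch wins each dependence group but the combination therapy wins overall — the comparison reverses. The patch's participants skew toward moderate smokers, which has a lower base rate.

Yes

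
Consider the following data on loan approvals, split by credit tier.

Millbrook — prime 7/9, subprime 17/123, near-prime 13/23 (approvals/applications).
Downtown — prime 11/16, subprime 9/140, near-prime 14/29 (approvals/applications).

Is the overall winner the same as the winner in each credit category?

Yes

Prime: Millbrook 7/9 = 77.8%, Downtown 11/16 = 68.8% → Millbrook
Subprime: Millbrook 17/123 = 13.8%, Downtown 9/140 = 6.4% → Millbrook
Near-prime: Millbrook 13/23 = 56.5%, Downtown 14/29 = 48.3% → Millbrook
Overall: Millbrook 37/155 = 23.9%, Downtown 34/185 = 18.4% → Millbrook
Millbrook wins overall and in every credit group — no reversal.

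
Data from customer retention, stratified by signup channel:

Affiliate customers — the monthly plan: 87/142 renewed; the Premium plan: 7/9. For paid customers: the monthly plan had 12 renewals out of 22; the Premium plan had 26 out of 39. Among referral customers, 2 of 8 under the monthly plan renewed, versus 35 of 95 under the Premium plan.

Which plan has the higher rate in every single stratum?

Affiliate: the monthly plan 87/142 = 61.3%, the Premium plan 7/9 = 77.8% → the Premium plan
Paid: the monthly plan 12/22 = 54.5%, the Premium plan 26/39 = 66.7% → the Premium plan
Referral: the monthly plan 2/8 = 25.0%, the Premium plan 35/95 = 36.8% → the Premium plan
The Premium plan has the higher rate in all 3 groups.

the Premium plan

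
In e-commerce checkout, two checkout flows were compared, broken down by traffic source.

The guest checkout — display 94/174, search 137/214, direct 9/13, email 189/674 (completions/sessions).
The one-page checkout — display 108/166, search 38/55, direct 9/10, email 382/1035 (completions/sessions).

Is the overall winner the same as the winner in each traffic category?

Display: the guest checkout 94/174 = 54.0%, the one-page checkout 108/166 = 65.1% → the one-page checkout
Search: the guest checkout 137/214 = 64.0%, the one-page checkout 38/55 = 69.1% → the one-page checkout
Direct: the guest checkout 9/13 = 69.2%, the one-page checkout 9/10 = 90.0% → the one-page checkout
Email: the guest checkout 189/674 = 28.0%, the one-page checkout 382/1035 = 36.9% → the one-page checkout
Overall: the guest checkout 429/1075 = 39.9%, the one-page checkout 537/1266 = 42.4% → the one-page checkout
The one-page checkout wins overall and in every traffic group — no reversal.

Yes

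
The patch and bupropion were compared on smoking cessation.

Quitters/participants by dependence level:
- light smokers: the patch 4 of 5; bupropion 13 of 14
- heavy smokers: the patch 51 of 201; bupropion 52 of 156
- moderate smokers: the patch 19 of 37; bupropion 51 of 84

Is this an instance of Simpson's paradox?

Light smokers: the patch 4/5 = 80.0%, bupropion 13/14 = 92.9% → bupropion
Heavy smokers: the patch 51/201 = 25.4%, bupropion 52/156 = 33.3% → bupropion
Moderate smokers: the patch 19/37 = 51.4%, bupropion 51/84 = 60.7% → bupropion
Overall: the patch 74/243 = 30.5%, bupropion 116/254 = 45.7% → bupropion
Bupropion wins overall and in every dependence group — no reversal.

No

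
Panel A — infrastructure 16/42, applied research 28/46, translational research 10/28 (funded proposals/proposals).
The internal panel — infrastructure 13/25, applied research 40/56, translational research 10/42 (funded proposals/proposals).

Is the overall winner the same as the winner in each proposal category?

Infrastructure: Panel A 16/42 = 38.1%, the internal panel 13/25 = 52.0% → the internal panel
Applied research: Panel A 28/46 = 60.9%, the internal panel 40/56 = 71.4% → the internal panel
Translational research: Panel A 10/28 = 35.7%, the internal panel 10/42 = 23.8% → Panel A
Overall: Panel A 54/116 = 46.6%, the internal panel 63/123 = 51.2% → the internal panel
Neither sweeps: Panel A wins 1 of 3 groups, the internal panel wins 2. The internal panel wins overall but not every group — no Simpson reversal.

No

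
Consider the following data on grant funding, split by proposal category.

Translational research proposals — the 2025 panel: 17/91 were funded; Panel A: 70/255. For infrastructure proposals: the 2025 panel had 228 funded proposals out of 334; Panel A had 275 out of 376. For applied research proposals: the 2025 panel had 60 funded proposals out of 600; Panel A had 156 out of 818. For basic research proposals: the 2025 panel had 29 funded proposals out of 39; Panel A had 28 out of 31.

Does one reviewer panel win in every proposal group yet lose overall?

Translational research: the 2025 panel 17/91 = 18.7%, Panel A 70/255 = 27.5% → Panel A
Infrastructure: the 2025 panel 228/334 = 68.3%, Panel A 275/376 = 73.1% → Panel A
Applied research: the 2025 panel 60/600 = 10.0%, Panel A 156/818 = 19.1% → Panel A
Basic research: the 2025 panel 29/39 = 74.4%, Panel A 28/31 = 90.3% → Panel A
Overall: the 2025 panel 334/1064 = 31.4%, Panel A 529/1480 = 35.7% → Panel A
Panel A wins overall and in every proposal group — no reversal.

No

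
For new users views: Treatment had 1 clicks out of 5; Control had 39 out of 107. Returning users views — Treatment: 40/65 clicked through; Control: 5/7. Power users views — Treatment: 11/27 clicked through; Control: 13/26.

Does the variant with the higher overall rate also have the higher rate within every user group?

New users: Treatment 1/5 = 20.0%, Control 39/107 = 36.4% → Control
Returning users: Treatment 40/65 = 61.5%, Control 5/7 = 71.4% → Control
Power users: Treatment 11/27 = 40.7%, Control 13/26 = 50.0% → Control
Overall: Treatment 52/97 = 53.6%, Control 57/140 = 40.7% → Treatment
Control wins each user group but Treatment wins overall — the comparison reverses. Control's views skew toward new users, which has a lower base rate.

No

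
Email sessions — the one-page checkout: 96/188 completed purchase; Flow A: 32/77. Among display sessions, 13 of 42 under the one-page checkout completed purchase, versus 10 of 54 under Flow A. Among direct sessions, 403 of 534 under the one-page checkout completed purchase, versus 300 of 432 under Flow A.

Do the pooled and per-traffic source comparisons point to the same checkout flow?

Yes

Email: the one-page checkout 96/188 = 51.1%, Flow A 32/77 = 41.6% → the one-page checkout
Display: the one-page checkout 13/42 = 31.0%, Flow A 10/54 = 18.5% → the one-page checkout
Direct: the one-page checkout 403/534 = 75.5%, Flow A 300/432 = 69.4% → the one-page checkout
Overall: the one-page checkout 512/764 = 67.0%, Flow A 342/563 = 60.7% → the one-page checkout
The one-page checkout wins overall and in every traffic group — no reversal.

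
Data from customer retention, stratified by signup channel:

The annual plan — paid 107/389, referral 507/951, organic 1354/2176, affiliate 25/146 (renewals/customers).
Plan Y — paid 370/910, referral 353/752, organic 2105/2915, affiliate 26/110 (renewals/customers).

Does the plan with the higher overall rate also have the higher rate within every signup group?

Paid: the annual plan 107/389 = 27.5%, Plan Y 370/910 = 40.7% → Plan Y
Referral: the annual plan 507/951 = 53.3%, Plan Y 353/752 = 46.9% → the annual plan
Organic: the annual plan 1354/2176 = 62.2%, Plan Y 2105/2915 = 72.2% → Plan Y
Affiliate: the annual plan 25/146 = 17.1%, Plan Y 26/110 = 23.6% → Plan Y
Overall: the annual plan 1993/3662 = 54.4%, Plan Y 2854/4687 = 60.9% → Plan Y
Neither sweeps: the annual plan wins 1 of 4 groups, Plan Y wins 3. Plan Y wins overall but not every group — no Simpson reversal.

No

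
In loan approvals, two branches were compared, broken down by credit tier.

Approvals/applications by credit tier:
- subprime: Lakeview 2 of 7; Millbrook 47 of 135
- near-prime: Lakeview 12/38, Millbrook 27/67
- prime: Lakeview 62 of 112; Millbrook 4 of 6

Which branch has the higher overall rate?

Lakeview

Subprime: Lakeview 2/7 = 28.6%, Millbrook 47/135 = 34.8% → Millbrook
Near-prime: Lakeview 12/38 = 31.6%, Millbrook 27/67 = 40.3% → Millbrook
Prime: Lakeview 62/112 = 55.4%, Millbrook 4/6 = 66.7% → Millbrook
Overall: Lakeview 76/157 = 48.4%, Millbrook 78/208 = 37.5% → Lakeview
(Millbrook wins every credit group but Lakeview wins overall — Millbrook's applications skew toward the low-rate subprime group.)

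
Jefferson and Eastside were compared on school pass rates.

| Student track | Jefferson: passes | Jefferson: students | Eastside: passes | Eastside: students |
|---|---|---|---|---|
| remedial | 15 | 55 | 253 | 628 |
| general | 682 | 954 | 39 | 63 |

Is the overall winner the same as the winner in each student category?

No

Remedial: Jefferson 15/55 = 27.3%, Eastside 253/628 = 40.3% → Eastside
General: Jefferson 682/954 = 71.5%, Eastside 39/63 = 61.9% → Jefferson
Overall: Jefferson 697/1009 = 69.1%, Eastside 292/691 = 42.3% → Jefferson
Neither sweeps: Jefferson wins 1 of 2 groups, Eastside wins 1. Jefferson wins overall but not every group — no Simpson reversal.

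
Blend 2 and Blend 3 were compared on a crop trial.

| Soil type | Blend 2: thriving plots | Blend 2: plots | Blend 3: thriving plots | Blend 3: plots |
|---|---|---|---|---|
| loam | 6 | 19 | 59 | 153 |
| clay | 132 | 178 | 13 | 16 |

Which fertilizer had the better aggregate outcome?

Blend 2

Loam: Blend 2 6/19 = 31.6%, Blend 3 59/153 = 38.6% → Blend 3
Clay: Blend 2 132/178 = 74.2%, Blend 3 13/16 = 81.2% → Blend 3
Overall: Blend 2 138/197 = 70.1%, Blend 3 72/169 = 42.6% → Blend 2
(Blend 3 wins every soil group but Blend 2 wins overall — Blend 3's plots skew toward the low-rate loam group.)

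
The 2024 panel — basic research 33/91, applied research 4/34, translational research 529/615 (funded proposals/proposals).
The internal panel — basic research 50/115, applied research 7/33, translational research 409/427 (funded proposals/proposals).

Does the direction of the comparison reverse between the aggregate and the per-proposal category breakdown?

Basic research: the 2024 panel 33/91 = 36.3%, the internal panel 50/115 = 43.5% → the internal panel
Applied research: the 2024 panel 4/34 = 11.8%, the internal panel 7/33 = 21.2% → the internal panel
Translational research: the 2024 panel 529/615 = 86.0%, the internal panel 409/427 = 95.8% → the internal panel
Overall: the 2024 panel 566/740 = 76.5%, the internal panel 466/575 = 81.0% → the internal panel
The internal panel wins overall and in every proposal group — no reversal.

No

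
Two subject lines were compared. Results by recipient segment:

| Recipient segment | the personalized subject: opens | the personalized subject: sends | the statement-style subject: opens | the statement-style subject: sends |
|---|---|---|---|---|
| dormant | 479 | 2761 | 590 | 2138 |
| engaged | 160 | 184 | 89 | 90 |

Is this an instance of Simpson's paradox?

No

Dormant: the personalized subject 479/2761 = 17.3%, the statement-style subject 590/2138 = 27.6% → the statement-style subject
Engaged: the personalized subject 160/184 = 87.0%, the statement-style subject 89/90 = 98.9% → the statement-style subject
Overall: the personalized subject 639/2945 = 21.7%, the statement-style subject 679/2228 = 30.5% → the statement-style subject
The statement-style subject wins overall and in every recipient group — no reversal.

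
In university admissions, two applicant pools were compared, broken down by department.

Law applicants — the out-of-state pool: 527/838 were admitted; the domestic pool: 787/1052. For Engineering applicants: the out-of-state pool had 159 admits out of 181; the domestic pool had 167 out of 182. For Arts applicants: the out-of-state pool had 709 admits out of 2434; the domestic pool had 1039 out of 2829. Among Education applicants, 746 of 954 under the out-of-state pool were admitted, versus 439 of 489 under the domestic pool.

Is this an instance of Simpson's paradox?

Law: the out-of-state pool 527/838 = 62.9%, the domestic pool 787/1052 = 74.8% → the domestic pool
Engineering: the out-of-state pool 159/181 = 87.8%, the domestic pool 167/182 = 91.8% → the domestic pool
Arts: the out-of-state pool 709/2434 = 29.1%, the domestic pool 1039/2829 = 36.7% → the domestic pool
Education: the out-of-state pool 746/954 = 78.2%, the domestic pool 439/489 = 89.8% → the domestic pool
Overall: the out-of-state pool 2141/4407 = 48.6%, the domestic pool 2432/4552 = 53.4% → the domestic pool
The domestic pool wins overall and in every department group — no reversal.

No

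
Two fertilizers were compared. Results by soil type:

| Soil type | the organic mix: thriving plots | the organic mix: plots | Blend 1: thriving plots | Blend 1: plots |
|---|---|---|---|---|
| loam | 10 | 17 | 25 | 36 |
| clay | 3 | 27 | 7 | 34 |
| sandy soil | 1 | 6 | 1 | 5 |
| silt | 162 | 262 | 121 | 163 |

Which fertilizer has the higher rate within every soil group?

Loam: the organic mix 10/17 = 58.8%, Blend 1 25/36 = 69.4% → Blend 1
Clay: the organic mix 3/27 = 11.1%, Blend 1 7/34 = 20.6% → Blend 1
Sandy soil: the organic mix 1/6 = 16.7%, Blend 1 1/5 = 20.0% → Blend 1
Silt: the organic mix 162/262 = 61.8%, Blend 1 121/163 = 74.2% → Blend 1
Blend 1 has the higher rate in all 4 groups.

Blend 1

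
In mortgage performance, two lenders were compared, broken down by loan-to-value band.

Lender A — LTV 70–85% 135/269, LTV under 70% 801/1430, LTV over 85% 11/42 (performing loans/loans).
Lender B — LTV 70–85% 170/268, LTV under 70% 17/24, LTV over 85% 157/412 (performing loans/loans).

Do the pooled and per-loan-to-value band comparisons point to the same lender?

LTV 70–85%: Lender A 135/269 = 50.2%, Lender B 170/268 = 63.4% → Lender B
LTV under 70%: Lender A 801/1430 = 56.0%, Lender B 17/24 = 70.8% → Lender B
LTV over 85%: Lender A 11/42 = 26.2%, Lender B 157/412 = 38.1% → Lender B
Overall: Lender A 947/1741 = 54.4%, Lender B 344/704 = 48.9% → Lender A
Lender B wins each loan-to-value group but Lender A wins overall — the comparison reverses. Lender B's loans skew toward LTV over 85%, which has a lower base rate.

No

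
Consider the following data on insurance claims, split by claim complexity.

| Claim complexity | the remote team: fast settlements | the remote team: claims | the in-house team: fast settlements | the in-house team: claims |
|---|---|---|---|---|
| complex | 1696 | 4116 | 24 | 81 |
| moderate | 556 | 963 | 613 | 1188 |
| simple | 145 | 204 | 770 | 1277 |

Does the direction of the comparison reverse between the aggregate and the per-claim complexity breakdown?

Complex: the remote team 1696/4116 = 41.2%, the in-house team 24/81 = 29.6% → the remote team
Moderate: the remote team 556/963 = 57.7%, the in-house team 613/1188 = 51.6% → the remote team
Simple: the remote team 145/204 = 71.1%, the in-house team 770/1277 = 60.3% → the remote team
Overall: the remote team 2397/5283 = 45.4%, the in-house team 1407/2546 = 55.3% → the in-house team
The remote team wins each claim group but the in-house team wins overall — the comparison reverses. The remote team's claims skew toward complex, which has a lower base rate.

Yes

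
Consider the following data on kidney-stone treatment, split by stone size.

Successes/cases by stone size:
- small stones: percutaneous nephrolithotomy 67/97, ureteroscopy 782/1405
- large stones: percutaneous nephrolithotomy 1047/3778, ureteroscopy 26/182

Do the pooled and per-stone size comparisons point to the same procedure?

Small stones: percutaneous nephrolithotomy 67/97 = 69.1%, ureteroscopy 782/1405 = 55.7% → percutaneous nephrolithotomy
Large stones: percutaneous nephrolithotomy 1047/3778 = 27.7%, ureteroscopy 26/182 = 14.3% → percutaneous nephrolithotomy
Overall: percutaneous nephrolithotomy 1114/3875 = 28.7%, ureteroscopy 808/1587 = 50.9% → ureteroscopy
Percutaneous nephrolithotomy wins each stone group but ureteroscopy wins overall — the comparison reverses. Percutaneous nephrolithotomy's cases skew toward large stones, which has a lower base rate.

No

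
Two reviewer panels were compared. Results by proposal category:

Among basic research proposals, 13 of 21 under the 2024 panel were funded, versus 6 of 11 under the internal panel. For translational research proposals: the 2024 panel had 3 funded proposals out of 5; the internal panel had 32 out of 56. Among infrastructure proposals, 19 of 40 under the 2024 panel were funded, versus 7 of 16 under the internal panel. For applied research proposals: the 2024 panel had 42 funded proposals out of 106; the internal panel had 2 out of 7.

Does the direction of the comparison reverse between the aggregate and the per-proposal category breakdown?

Yes

Basic research: the 2024 panel 13/21 = 61.9%, the internal panel 6/11 = 54.5% → the 2024 panel
Translational research: the 2024 panel 3/5 = 60.0%, the internal panel 32/56 = 57.1% → the 2024 panel
Infrastructure: the 2024 panel 19/40 = 47.5%, the internal panel 7/16 = 43.8% → the 2024 panel
Applied research: the 2024 panel 42/106 = 39.6%, the internal panel 2/7 = 28.6% → the 2024 panel
Overall: the 2024 panel 77/172 = 44.8%, the internal panel 47/90 = 52.2% → the internal panel
The 2024 panel wins each proposal group but the internal panel wins overall — the comparison reverses. The 2024 panel's proposals skew toward applied research, which has a lower base rate.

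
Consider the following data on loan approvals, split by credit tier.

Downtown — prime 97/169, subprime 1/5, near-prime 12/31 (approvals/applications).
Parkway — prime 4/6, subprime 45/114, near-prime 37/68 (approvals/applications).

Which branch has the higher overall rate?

Prime: Downtown 97/169 = 57.4%, Parkway 4/6 = 66.7% → Parkway
Subprime: Downtown 1/5 = 20.0%, Parkway 45/114 = 39.5% → Parkway
Near-prime: Downtown 12/31 = 38.7%, Parkway 37/68 = 54.4% → Parkway
Overall: Downtown 110/205 = 53.7%, Parkway 86/188 = 45.7% → Downtown
(Parkway wins every credit group but Downtown wins overall — Parkway's applications skew toward the low-rate subprime group.)

Downtown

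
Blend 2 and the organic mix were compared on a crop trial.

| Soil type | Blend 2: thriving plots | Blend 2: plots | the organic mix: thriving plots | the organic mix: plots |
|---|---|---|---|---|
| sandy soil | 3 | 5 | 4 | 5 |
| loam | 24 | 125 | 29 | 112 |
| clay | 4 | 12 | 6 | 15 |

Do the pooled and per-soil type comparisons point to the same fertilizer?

Sandy soil: Blend 2 3/5 = 60.0%, the organic mix 4/5 = 80.0% → the organic mix
Loam: Blend 2 24/125 = 19.2%, the organic mix 29/112 = 25.9% → the organic mix
Clay: Blend 2 4/12 = 33.3%, the organic mix 6/15 = 40.0% → the organic mix
Overall: Blend 2 31/142 = 21.8%, the organic mix 39/132 = 29.5% → the organic mix
The organic mix wins overall and in every soil group — no reversal.

Yes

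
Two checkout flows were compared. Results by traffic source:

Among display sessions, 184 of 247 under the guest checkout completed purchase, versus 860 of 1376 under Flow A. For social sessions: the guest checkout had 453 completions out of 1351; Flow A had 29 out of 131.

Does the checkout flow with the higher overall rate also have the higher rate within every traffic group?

Display: the guest checkout 184/247 = 74.5%, Flow A 860/1376 = 62.5% → the guest checkout
Social: the guest checkout 453/1351 = 33.5%, Flow A 29/131 = 22.1% → the guest checkout
Overall: the guest checkout 637/1598 = 39.9%, Flow A 889/1507 = 59.0% → Flow A
The guest checkout wins each traffic group but Flow A wins overall — the comparison reverses. The guest checkout's sessions skew toward social, which has a lower base rate.

No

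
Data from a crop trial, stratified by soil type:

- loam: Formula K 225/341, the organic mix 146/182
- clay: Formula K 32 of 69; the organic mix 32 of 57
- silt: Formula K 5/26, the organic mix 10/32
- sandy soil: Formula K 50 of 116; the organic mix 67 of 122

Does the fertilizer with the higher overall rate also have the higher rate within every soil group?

Yes

Loam: Formula K 225/341 = 66.0%, the organic mix 146/182 = 80.2% → the organic mix
Clay: Formula K 32/69 = 46.4%, the organic mix 32/57 = 56.1% → the organic mix
Silt: Formula K 5/26 = 19.2%, the organic mix 10/32 = 31.2% → the organic mix
Sandy soil: Formula K 50/116 = 43.1%, the organic mix 67/122 = 54.9% → the organic mix
Overall: Formula K 312/552 = 56.5%, the organic mix 255/393 = 64.9% → the organic mix
The organic mix wins overall and in every soil group — no reversal.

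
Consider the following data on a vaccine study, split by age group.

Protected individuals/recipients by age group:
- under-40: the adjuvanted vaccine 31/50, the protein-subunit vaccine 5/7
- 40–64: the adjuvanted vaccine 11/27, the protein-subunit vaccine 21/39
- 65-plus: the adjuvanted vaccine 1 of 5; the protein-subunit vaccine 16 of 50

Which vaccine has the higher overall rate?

the adjuvanted vaccine

Under-40: the adjuvanted vaccine 31/50 = 62.0%, the protein-subunit vaccine 5/7 = 71.4% → the protein-subunit vaccine
40–64: the adjuvanted vaccine 11/27 = 40.7%, the protein-subunit vaccine 21/39 = 53.8% → the protein-subunit vaccine
65-plus: the adjuvanted vaccine 1/5 = 20.0%, the protein-subunit vaccine 16/50 = 32.0% → the protein-subunit vaccine
Overall: the adjuvanted vaccine 43/82 = 52.4%, the protein-subunit vaccine 42/96 = 43.8% → the adjuvanted vaccine
(The protein-subunit vaccine wins every age group but the adjuvanted vaccine wins overall — the protein-subunit vaccine's recipients skew toward the low-rate 65-plus group.)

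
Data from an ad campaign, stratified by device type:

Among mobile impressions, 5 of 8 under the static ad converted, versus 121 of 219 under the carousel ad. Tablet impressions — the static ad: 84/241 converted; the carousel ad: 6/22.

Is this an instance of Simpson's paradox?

Yes

Mobile: the static ad 5/8 = 62.5%, the carousel ad 121/219 = 55.3% → the static ad
Tablet: the static ad 84/241 = 34.9%, the carousel ad 6/22 = 27.3% → the static ad
Overall: the static ad 89/249 = 35.7%, the carousel ad 127/241 = 52.7% → the carousel ad
The static ad wins each device group but the carousel ad wins overall — the comparison reverses. The static ad's impressions skew toward tablet, which has a lower base rate.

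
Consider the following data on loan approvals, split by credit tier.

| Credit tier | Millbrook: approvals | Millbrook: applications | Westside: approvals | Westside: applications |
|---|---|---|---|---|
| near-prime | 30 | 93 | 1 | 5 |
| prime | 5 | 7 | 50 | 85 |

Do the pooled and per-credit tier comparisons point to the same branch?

Near-prime: Millbrook 30/93 = 32.3%, Westside 1/5 = 20.0% → Millbrook
Prime: Millbrook 5/7 = 71.4%, Westside 50/85 = 58.8% → Millbrook
Overall: Millbrook 35/100 = 35.0%, Westside 51/90 = 56.7% → Westside
Millbrook wins each credit group but Westside wins overall — the comparison reverses. Millbrook's applications skew toward near-prime, which has a lower base rate.

No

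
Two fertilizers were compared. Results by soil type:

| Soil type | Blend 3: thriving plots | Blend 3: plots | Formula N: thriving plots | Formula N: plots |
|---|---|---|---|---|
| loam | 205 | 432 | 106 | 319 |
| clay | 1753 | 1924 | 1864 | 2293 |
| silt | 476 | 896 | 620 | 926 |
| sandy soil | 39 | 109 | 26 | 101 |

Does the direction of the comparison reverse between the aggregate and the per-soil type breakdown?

No

Loam: Blend 3 205/432 = 47.5%, Formula N 106/319 = 33.2% → Blend 3
Clay: Blend 3 1753/1924 = 91.1%, Formula N 1864/2293 = 81.3% → Blend 3
Silt: Blend 3 476/896 = 53.1%, Formula N 620/926 = 67.0% → Formula N
Sandy soil: Blend 3 39/109 = 35.8%, Formula N 26/101 = 25.7% → Blend 3
Overall: Blend 3 2473/3361 = 73.6%, Formula N 2616/3639 = 71.9% → Blend 3
Neither sweeps: Blend 3 wins 3 of 4 groups, Formula N wins 1. Blend 3 wins overall but not every group — no Simpson reversal.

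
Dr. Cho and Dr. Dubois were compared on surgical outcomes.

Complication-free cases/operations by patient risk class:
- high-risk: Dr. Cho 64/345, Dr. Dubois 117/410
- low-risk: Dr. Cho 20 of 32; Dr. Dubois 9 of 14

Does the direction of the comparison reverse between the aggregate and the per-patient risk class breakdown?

No

High-risk: Dr. Cho 64/345 = 18.6%, Dr. Dubois 117/410 = 28.5% → Dr. Dubois
Low-risk: Dr. Cho 20/32 = 62.5%, Dr. Dubois 9/14 = 64.3% → Dr. Dubois
Overall: Dr. Cho 84/377 = 22.3%, Dr. Dubois 126/424 = 29.7% → Dr. Dubois
Dr. Dubois wins overall and in every patient risk group — no reversal.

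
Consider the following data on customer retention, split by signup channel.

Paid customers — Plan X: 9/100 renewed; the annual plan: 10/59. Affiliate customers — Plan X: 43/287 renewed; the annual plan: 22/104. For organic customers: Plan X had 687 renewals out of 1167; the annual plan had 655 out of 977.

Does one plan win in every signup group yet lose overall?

No

Paid: Plan X 9/100 = 9.0%, the annual plan 10/59 = 16.9% → the annual plan
Affiliate: Plan X 43/287 = 15.0%, the annual plan 22/104 = 21.2% → the annual plan
Organic: Plan X 687/1167 = 58.9%, the annual plan 655/977 = 67.0% → the annual plan
Overall: Plan X 739/1554 = 47.6%, the annual plan 687/1140 = 60.3% → the annual plan
The annual plan wins overall and in every signup group — no reversal.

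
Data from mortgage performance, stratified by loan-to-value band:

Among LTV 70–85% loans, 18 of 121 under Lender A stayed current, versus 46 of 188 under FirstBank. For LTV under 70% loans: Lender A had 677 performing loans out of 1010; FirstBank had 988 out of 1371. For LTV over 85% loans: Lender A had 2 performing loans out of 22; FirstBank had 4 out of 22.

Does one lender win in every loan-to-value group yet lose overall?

LTV 70–85%: Lender A 18/121 = 14.9%, FirstBank 46/188 = 24.5% → FirstBank
LTV under 70%: Lender A 677/1010 = 67.0%, FirstBank 988/1371 = 72.1% → FirstBank
LTV over 85%: Lender A 2/22 = 9.1%, FirstBank 4/22 = 18.2% → FirstBank
Overall: Lender A 697/1153 = 60.5%, FirstBank 1038/1581 = 65.7% → FirstBank
FirstBank wins overall and in every loan-to-value group — no reversal.

No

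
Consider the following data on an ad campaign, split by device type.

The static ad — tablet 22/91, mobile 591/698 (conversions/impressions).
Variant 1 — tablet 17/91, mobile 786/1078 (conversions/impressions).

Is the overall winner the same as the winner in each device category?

Tablet: the static ad 22/91 = 24.2%, Variant 1 17/91 = 18.7% → the static ad
Mobile: the static ad 591/698 = 84.7%, Variant 1 786/1078 = 72.9% → the static ad
Overall: the static ad 613/789 = 77.7%, Variant 1 803/1169 = 68.7% → the static ad
The static ad wins overall and in every device group — no reversal.

Yes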